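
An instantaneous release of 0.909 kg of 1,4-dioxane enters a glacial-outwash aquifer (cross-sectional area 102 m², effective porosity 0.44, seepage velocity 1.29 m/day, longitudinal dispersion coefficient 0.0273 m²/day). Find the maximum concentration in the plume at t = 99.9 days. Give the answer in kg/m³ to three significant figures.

0.00346 kg/m³

The peak of an instantaneous 1D plume sits at x = vt; there the Gaussian factor is 1 and C_max = M/(n_e·A·√(4πDt)), where n_e·A is the pore area the mass is dissolved in.
√(4πDt) = √(4π × 0.0273 × 99.9) = 5.854 m, so C_max = 0.909/(0.44 × 102 × 5.854) = 0.00346 kg/m³.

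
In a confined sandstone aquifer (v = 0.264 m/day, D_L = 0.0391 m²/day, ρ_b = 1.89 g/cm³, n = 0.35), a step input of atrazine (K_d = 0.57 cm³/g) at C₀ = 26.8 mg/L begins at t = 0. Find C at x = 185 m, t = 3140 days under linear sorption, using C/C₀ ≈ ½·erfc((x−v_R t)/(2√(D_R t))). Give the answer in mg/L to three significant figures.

26.6 mg/L

Retardation factor R = 1 + ρ_b·K_d/n = 1 + 1.89 × 0.57/0.35 = 4.078.
Sorption retards both mechanisms: v_R = v/R = 0.06474 m/day, D_R = D/R = 0.009588 m²/day.
v_R·t = 0.06474 × 3140 = 203.2836 m; 2√(D_R t) = 10.97 m; argument = (185 − 203.2836)/10.97 = -1.667.
C = C₀ × ½·erfc(-1.667) = 26.8 × 0.9908 = 26.6 mg/L.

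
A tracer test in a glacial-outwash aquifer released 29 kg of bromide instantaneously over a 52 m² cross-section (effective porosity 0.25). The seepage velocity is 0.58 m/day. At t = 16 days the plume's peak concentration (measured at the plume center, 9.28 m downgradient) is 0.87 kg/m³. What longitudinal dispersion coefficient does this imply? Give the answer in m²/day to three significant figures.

At the plume center C_max = M/(n_e·A·√(4πDt)), so D = M²/(4πt·(n_e·A·C_max)²).
n_e·A·C_max = 0.25 × 52 × 0.87 = 11.31 kg/m.
D = 29²/(4π × 16 × 11.31²) = 0.0327 m²/day.

0.0327 m²/day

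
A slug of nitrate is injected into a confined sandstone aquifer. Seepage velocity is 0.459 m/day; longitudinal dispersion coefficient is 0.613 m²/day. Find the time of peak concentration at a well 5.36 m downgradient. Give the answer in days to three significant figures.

For the 1D instantaneous-source solution, setting ∂C/∂t = 0 at fixed x gives v²t² + 2Dt − x² = 0, so t = (√(D² + v²x²) − D)/v².
√(D² + v²x²) = √(0.613² + 0.459² × 5.36²) = 2.535; v² = 0.210681.
t = (2.535 − 0.613)/0.210681 = 9.12 days (vs. the pure-advection estimate x/v = 11.7 d).

9.12 days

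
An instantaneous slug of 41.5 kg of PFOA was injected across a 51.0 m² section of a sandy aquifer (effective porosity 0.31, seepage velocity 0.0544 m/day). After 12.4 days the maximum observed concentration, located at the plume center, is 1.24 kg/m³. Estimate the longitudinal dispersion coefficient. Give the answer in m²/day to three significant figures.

0.0288 m²/day

At the plume center C_max = M/(n_e·A·√(4πDt)), so D = M²/(4πt·(n_e·A·C_max)²).
n_e·A·C_max = 0.31 × 51.0 × 1.24 = 19.60 kg/m.
D = 41.5²/(4π × 12.4 × 19.60²) = 0.0288 m²/day.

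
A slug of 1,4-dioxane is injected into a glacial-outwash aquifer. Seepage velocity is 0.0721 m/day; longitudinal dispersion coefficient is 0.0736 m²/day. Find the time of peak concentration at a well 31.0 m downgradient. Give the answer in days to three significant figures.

For the 1D instantaneous-source solution, setting ∂C/∂t = 0 at fixed x gives v²t² + 2Dt − x² = 0, so t = (√(D² + v²x²) − D)/v².
√(D² + v²x²) = √(0.0736² + 0.0721² × 31.0²) = 2.236; v² = 0.00519841.
t = (2.236 − 0.0736)/0.00519841 = 416 days (vs. the pure-advection estimate x/v = 430 d).

416 days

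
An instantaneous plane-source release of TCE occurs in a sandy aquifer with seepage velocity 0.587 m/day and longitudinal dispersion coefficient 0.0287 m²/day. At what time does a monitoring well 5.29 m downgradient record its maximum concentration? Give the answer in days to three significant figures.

8.93 days

For the 1D instantaneous-source solution, setting ∂C/∂t = 0 at fixed x gives v²t² + 2Dt − x² = 0, so t = (√(D² + v²x²) − D)/v².
√(D² + v²x²) = √(0.0287² + 0.587² × 5.29²) = 3.105; v² = 0.344569.
t = (3.105 − 0.0287)/0.344569 = 8.93 days (vs. the pure-advection estimate x/v = 9.01 d).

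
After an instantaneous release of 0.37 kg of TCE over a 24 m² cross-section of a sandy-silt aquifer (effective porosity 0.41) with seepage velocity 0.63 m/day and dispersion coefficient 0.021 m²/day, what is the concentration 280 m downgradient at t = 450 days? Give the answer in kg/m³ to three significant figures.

0.00250 kg/m³

For an instantaneous plane source, C(x,t) = M/(n_e·A·√(4πDt)) · exp(−(x−vt)²/(4Dt)), with n_e·A the pore (flow) area.
Plume center vt = 0.63 × 450 = 283.5 m, so the well at 280 m is 3.5 m upgradient of the peak.
√(4πDt) = 10.90 m, giving peak height M/(n_e·A·√(4πDt)) = 0.37/(0.41 × 24 × 10.90) = 0.003450 kg/m³.
(x−vt)²/(4Dt) = (-3.5)²/(4 × 0.021 × 450) = 0.3241; exp(−0.3241) = 0.7232.
C = 0.003450 × 0.7232 = 0.00250 kg/m³.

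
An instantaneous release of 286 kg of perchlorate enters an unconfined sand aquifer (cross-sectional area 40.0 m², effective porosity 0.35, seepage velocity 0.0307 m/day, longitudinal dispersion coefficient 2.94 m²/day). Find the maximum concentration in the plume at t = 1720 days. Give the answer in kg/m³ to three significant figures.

0.0810 kg/m³

The peak of an instantaneous 1D plume sits at x = vt; there the Gaussian factor is 1 and C_max = M/(n_e·A·√(4πDt)), where n_e·A is the pore area the mass is dissolved in.
√(4πDt) = √(4π × 2.94 × 1720) = 252.1 m, so C_max = 286/(0.35 × 40.0 × 252.1) = 0.0810 kg/m³.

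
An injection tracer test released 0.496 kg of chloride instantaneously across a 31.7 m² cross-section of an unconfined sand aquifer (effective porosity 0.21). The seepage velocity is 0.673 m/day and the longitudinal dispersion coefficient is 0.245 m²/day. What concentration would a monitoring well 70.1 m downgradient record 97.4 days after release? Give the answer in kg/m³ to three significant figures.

For an instantaneous plane source, C(x,t) = M/(n_e·A·√(4πDt)) · exp(−(x−vt)²/(4Dt)), with n_e·A the pore (flow) area.
Plume center vt = 0.673 × 97.4 = 65.5502 m, so the well at 70.1 m is 4.5498 m downgradient of the peak.
√(4πDt) = 17.32 m, giving peak height M/(n_e·A·√(4πDt)) = 0.496/(0.21 × 31.7 × 17.32) = 0.004302 kg/m³.
(x−vt)²/(4Dt) = (4.5498)²/(4 × 0.245 × 97.4) = 0.2169; exp(−0.2169) = 0.8050.
C = 0.004302 × 0.8050 = 0.00346 kg/m³.

0.00346 kg/m³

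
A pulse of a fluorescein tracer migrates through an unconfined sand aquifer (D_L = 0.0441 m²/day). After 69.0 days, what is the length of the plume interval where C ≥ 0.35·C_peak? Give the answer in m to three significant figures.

The plume is Gaussian with σ = √(2Dt) = √(2 × 0.0441 × 69.0) = 2.467 m.
C/C_peak = exp(−Δx²/(2σ²)) = 0.35 ⇒ Δx = σ·√(−2 ln 0.35) = 2.467 × 1.449 = 3.575 m.
Width = 2Δx = 7.15 m.

7.15 m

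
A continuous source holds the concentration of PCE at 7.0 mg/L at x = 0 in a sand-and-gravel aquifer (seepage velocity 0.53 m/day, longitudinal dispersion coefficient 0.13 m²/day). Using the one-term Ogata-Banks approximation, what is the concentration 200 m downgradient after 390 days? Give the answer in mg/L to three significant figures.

For a continuous step input, C/C₀ ≈ ½·erfc((x−vt)/(2√(Dt))).
vt = 0.53 × 390 = 206.7 m and 2√(Dt) = 2√(0.13 × 390) = 14.24 m.
Argument (x−vt)/(2√(Dt)) = (200 − 206.7)/14.24 = -0.4705; ½·erfc(-0.4705) = 0.7471.
C = 7.0 × 0.7471 = 5.23 mg/L.

5.23 mg/L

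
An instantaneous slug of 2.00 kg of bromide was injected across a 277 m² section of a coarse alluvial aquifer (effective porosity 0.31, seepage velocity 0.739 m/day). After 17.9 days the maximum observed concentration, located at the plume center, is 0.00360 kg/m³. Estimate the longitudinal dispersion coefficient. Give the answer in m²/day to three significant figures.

0.186 m²/day

At the plume center C_max = M/(n_e·A·√(4πDt)), so D = M²/(4πt·(n_e·A·C_max)²).
n_e·A·C_max = 0.31 × 277 × 0.00360 = 0.3091 kg/m.
D = 2.00²/(4π × 17.9 × 0.3091²) = 0.186 m²/day.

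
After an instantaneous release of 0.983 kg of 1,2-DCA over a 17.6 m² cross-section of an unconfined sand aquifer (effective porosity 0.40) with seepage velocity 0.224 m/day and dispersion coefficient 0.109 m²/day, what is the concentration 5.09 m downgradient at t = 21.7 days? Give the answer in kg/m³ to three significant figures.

For an instantaneous plane source, C(x,t) = M/(n_e·A·√(4πDt)) · exp(−(x−vt)²/(4Dt)), with n_e·A the pore (flow) area.
Plume center vt = 0.224 × 21.7 = 4.8608 m, so the well at 5.09 m is 0.2292 m downgradient of the peak.
√(4πDt) = 5.452 m, giving peak height M/(n_e·A·√(4πDt)) = 0.983/(0.40 × 17.6 × 5.452) = 0.02561 kg/m³.
(x−vt)²/(4Dt) = (0.2292)²/(4 × 0.109 × 21.7) = 0.005552; exp(−0.005552) = 0.9945.
C = 0.02561 × 0.9945 = 0.0255 kg/m³.

0.0255 kg/m³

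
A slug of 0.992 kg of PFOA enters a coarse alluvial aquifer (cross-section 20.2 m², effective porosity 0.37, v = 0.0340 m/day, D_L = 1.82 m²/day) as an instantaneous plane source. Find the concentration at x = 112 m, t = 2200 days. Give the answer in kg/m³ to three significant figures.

For an instantaneous plane source, C(x,t) = M/(n_e·A·√(4πDt)) · exp(−(x−vt)²/(4Dt)), with n_e·A the pore (flow) area.
Plume center vt = 0.0340 × 2200 = 74.8 m, so the well at 112 m is 37.2 m downgradient of the peak.
√(4πDt) = 224.3 m, giving peak height M/(n_e·A·√(4πDt)) = 0.992/(0.37 × 20.2 × 224.3) = 0.0005917 kg/m³.
(x−vt)²/(4Dt) = (37.2)²/(4 × 1.82 × 2200) = 0.08640; exp(−0.08640) = 0.9172.
C = 0.0005917 × 0.9172 = 0.000543 kg/m³.

0.000543 kg/m³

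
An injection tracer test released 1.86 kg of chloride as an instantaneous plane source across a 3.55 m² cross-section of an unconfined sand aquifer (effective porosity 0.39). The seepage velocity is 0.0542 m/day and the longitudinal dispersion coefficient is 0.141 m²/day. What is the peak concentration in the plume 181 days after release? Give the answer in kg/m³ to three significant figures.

0.0750 kg/m³

The peak of an instantaneous 1D plume sits at x = vt; there the Gaussian factor is 1 and C_max = M/(n_e·A·√(4πDt)), where n_e·A is the pore area the mass is dissolved in.
√(4πDt) = √(4π × 0.141 × 181) = 17.91 m, so C_max = 1.86/(0.39 × 3.55 × 17.91) = 0.0750 kg/m³.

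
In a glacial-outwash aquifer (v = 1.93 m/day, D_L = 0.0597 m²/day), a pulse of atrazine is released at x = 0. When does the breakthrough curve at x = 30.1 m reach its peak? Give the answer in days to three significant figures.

For the 1D instantaneous-source solution, setting ∂C/∂t = 0 at fixed x gives v²t² + 2Dt − x² = 0, so t = (√(D² + v²x²) − D)/v².
√(D² + v²x²) = √(0.0597² + 1.93² × 30.1²) = 58.09; v² = 3.7249.
t = (58.09 − 0.0597)/3.7249 = 15.6 days (vs. the pure-advection estimate x/v = 15.6 d).

15.6 days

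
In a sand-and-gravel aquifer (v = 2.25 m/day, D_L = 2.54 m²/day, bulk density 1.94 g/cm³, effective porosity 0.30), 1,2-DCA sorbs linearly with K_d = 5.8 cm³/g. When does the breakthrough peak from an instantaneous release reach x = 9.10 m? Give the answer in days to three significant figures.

Retardation factor R = 1 + ρ_b·K_d/n = 1 + 1.94 × 5.8/0.30 = 38.51.
Sorption retards both mechanisms: v_R = v/R = 0.05843 m/day, D_R = D/R = 0.06596 m²/day.
Peak time from v_R²t² + 2D_R t − x² = 0: t = (√(D_R² + v_R²x²) − D_R)/v_R².
√(D_R² + v_R²x²) = √(0.06596² + 0.05843² × 9.10²) = 0.5358; v_R² = 0.003414.
t = (0.5358 − 0.06596)/0.003414 = 138 days.

138 days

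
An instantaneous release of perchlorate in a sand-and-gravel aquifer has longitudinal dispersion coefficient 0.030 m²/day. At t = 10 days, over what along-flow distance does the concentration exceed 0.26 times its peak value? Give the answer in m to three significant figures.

The plume is Gaussian with σ = √(2Dt) = √(2 × 0.030 × 10) = 0.7746 m.
C/C_peak = exp(−Δx²/(2σ²)) = 0.26 ⇒ Δx = σ·√(−2 ln 0.26) = 0.7746 × 1.641 = 1.271 m.
Width = 2Δx = 2.54 m.

2.54 m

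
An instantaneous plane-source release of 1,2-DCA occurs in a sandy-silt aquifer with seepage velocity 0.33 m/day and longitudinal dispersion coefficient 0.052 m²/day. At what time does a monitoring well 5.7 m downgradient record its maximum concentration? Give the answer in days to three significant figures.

16.8 days

For the 1D instantaneous-source solution, setting ∂C/∂t = 0 at fixed x gives v²t² + 2Dt − x² = 0, so t = (√(D² + v²x²) − D)/v².
√(D² + v²x²) = √(0.052² + 0.33² × 5.7²) = 1.882; v² = 0.1089.
t = (1.882 − 0.052)/0.1089 = 16.8 days (vs. the pure-advection estimate x/v = 17.3 d).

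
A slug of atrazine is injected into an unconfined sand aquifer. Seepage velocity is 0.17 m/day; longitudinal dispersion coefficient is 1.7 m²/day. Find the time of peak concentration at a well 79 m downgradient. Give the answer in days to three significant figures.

For the 1D instantaneous-source solution, setting ∂C/∂t = 0 at fixed x gives v²t² + 2Dt − x² = 0, so t = (√(D² + v²x²) − D)/v².
√(D² + v²x²) = √(1.7² + 0.17² × 79²) = 13.54; v² = 0.0289.
t = (13.54 − 1.7)/0.0289 = 410 days (vs. the pure-advection estimate x/v = 465 d).

410 days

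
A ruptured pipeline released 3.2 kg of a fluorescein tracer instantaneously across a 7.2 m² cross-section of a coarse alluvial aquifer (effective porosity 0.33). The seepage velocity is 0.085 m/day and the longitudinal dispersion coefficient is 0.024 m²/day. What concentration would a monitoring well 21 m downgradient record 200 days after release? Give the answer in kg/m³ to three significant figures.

For an instantaneous plane source, C(x,t) = M/(n_e·A·√(4πDt)) · exp(−(x−vt)²/(4Dt)), with n_e·A the pore (flow) area.
Plume center vt = 0.085 × 200 = 17 m, so the well at 21 m is 4 m downgradient of the peak.
√(4πDt) = 7.767 m, giving peak height M/(n_e·A·√(4πDt)) = 3.2/(0.33 × 7.2 × 7.767) = 0.1734 kg/m³.
(x−vt)²/(4Dt) = (4)²/(4 × 0.024 × 200) = 0.8333; exp(−0.8333) = 0.4346.
C = 0.1734 × 0.4346 = 0.0754 kg/m³.

0.0754 kg/m³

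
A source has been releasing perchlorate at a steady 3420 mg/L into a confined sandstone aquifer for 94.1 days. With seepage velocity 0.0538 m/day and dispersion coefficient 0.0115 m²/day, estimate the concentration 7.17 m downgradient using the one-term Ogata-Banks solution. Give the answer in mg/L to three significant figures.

For a continuous step input, C/C₀ ≈ ½·erfc((x−vt)/(2√(Dt))).
vt = 0.0538 × 94.1 = 5.06258 m and 2√(Dt) = 2√(0.0115 × 94.1) = 2.081 m.
Argument (x−vt)/(2√(Dt)) = (7.17 − 5.06258)/2.081 = 1.013; ½·erfc(1.013) = 0.07599.
C = 3420 × 0.07599 = 260 mg/L.

260 mg/L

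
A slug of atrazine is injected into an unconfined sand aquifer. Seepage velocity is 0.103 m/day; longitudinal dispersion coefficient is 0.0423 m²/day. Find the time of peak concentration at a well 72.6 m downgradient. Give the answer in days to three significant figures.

For the 1D instantaneous-source solution, setting ∂C/∂t = 0 at fixed x gives v²t² + 2Dt − x² = 0, so t = (√(D² + v²x²) − D)/v².
√(D² + v²x²) = √(0.0423² + 0.103² × 72.6²) = 7.478; v² = 0.010609.
t = (7.478 − 0.0423)/0.010609 = 701 days (vs. the pure-advection estimate x/v = 705 d).

701 days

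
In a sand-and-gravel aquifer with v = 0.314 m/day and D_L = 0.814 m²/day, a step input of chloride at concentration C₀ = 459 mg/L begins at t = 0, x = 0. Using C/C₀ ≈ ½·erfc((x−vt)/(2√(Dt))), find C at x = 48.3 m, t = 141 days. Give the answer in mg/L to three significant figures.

181 mg/L

For a continuous step input, C/C₀ ≈ ½·erfc((x−vt)/(2√(Dt))).
vt = 0.314 × 141 = 44.274 m and 2√(Dt) = 2√(0.814 × 141) = 21.43 m.
Argument (x−vt)/(2√(Dt)) = (48.3 − 44.274)/21.43 = 0.1879; ½·erfc(0.1879) = 0.3952.
C = 459 × 0.3952 = 181 mg/L.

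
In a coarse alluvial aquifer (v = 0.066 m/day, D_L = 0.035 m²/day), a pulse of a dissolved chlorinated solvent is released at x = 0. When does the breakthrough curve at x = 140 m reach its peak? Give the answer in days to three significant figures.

2110 days

For the 1D instantaneous-source solution, setting ∂C/∂t = 0 at fixed x gives v²t² + 2Dt − x² = 0, so t = (√(D² + v²x²) − D)/v².
√(D² + v²x²) = √(0.035² + 0.066² × 140²) = 9.240; v² = 0.004356.
t = (9.240 − 0.035)/0.004356 = 2110 days (vs. the pure-advection estimate x/v = 2120 d).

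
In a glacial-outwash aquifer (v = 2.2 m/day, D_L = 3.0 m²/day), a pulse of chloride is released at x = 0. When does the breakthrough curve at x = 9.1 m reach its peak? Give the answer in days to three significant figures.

3.56 days

For the 1D instantaneous-source solution, setting ∂C/∂t = 0 at fixed x gives v²t² + 2Dt − x² = 0, so t = (√(D² + v²x²) − D)/v².
√(D² + v²x²) = √(3.0² + 2.2² × 9.1²) = 20.24; v² = 4.84.
t = (20.24 − 3.0)/4.84 = 3.56 days (vs. the pure-advection estimate x/v = 4.14 d).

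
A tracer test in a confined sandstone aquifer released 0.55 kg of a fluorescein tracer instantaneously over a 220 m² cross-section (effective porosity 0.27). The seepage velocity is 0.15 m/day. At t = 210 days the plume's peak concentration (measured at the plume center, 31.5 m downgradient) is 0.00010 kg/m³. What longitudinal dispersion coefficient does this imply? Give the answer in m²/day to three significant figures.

At the plume center C_max = M/(n_e·A·√(4πDt)), so D = M²/(4πt·(n_e·A·C_max)²).
n_e·A·C_max = 0.27 × 220 × 0.00010 = 0.005940 kg/m.
D = 0.55²/(4π × 210 × 0.005940²) = 3.25 m²/day.

3.25 m²/day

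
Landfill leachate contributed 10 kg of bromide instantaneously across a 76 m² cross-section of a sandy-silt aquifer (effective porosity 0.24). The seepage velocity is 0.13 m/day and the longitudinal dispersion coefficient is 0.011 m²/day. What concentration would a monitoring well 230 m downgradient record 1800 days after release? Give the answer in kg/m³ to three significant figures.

For an instantaneous plane source, C(x,t) = M/(n_e·A·√(4πDt)) · exp(−(x−vt)²/(4Dt)), with n_e·A the pore (flow) area.
Plume center vt = 0.13 × 1800 = 234 m, so the well at 230 m is 4 m upgradient of the peak.
√(4πDt) = 15.77 m, giving peak height M/(n_e·A·√(4πDt)) = 10/(0.24 × 76 × 15.77) = 0.03477 kg/m³.
(x−vt)²/(4Dt) = (-4)²/(4 × 0.011 × 1800) = 0.2020; exp(−0.2020) = 0.8171.
C = 0.03477 × 0.8171 = 0.0284 kg/m³.

0.0284 kg/m³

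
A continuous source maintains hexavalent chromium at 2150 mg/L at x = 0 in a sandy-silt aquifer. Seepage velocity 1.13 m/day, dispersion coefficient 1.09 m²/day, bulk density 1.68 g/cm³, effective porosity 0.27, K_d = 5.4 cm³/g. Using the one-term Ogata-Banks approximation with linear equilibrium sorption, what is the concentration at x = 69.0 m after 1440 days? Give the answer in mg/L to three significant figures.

22.7 mg/L

Retardation factor R = 1 + ρ_b·K_d/n = 1 + 1.68 × 5.4/0.27 = 34.60.
Sorption retards both mechanisms: v_R = v/R = 0.03266 m/day, D_R = D/R = 0.03150 m²/day.
v_R·t = 0.03266 × 1440 = 47.0304 m; 2√(D_R t) = 13.47 m; argument = (69.0 − 47.0304)/13.47 = 1.631.
C = C₀ × ½·erfc(1.631) = 2150 × 0.01054 = 22.7 mg/L.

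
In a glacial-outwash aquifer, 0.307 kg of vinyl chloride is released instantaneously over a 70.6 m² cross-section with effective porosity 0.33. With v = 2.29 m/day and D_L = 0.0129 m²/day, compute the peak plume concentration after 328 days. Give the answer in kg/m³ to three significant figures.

The peak of an instantaneous 1D plume sits at x = vt; there the Gaussian factor is 1 and C_max = M/(n_e·A·√(4πDt)), where n_e·A is the pore area the mass is dissolved in.
√(4πDt) = √(4π × 0.0129 × 328) = 7.292 m, so C_max = 0.307/(0.33 × 70.6 × 7.292) = 0.00181 kg/m³.

0.00181 kg/m³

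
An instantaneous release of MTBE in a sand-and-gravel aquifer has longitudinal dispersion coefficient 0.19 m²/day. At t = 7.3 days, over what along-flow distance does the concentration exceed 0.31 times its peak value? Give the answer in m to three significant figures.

The plume is Gaussian with σ = √(2Dt) = √(2 × 0.19 × 7.3) = 1.666 m.
C/C_peak = exp(−Δx²/(2σ²)) = 0.31 ⇒ Δx = σ·√(−2 ln 0.31) = 1.666 × 1.530 = 2.549 m.
Width = 2Δx = 5.10 m.

5.10 m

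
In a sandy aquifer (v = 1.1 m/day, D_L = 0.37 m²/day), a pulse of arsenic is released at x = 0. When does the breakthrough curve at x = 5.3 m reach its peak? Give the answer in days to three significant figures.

For the 1D instantaneous-source solution, setting ∂C/∂t = 0 at fixed x gives v²t² + 2Dt − x² = 0, so t = (√(D² + v²x²) − D)/v².
√(D² + v²x²) = √(0.37² + 1.1² × 5.3²) = 5.842; v² = 1.21.
t = (5.842 − 0.37)/1.21 = 4.52 days (vs. the pure-advection estimate x/v = 4.82 d).

4.52 days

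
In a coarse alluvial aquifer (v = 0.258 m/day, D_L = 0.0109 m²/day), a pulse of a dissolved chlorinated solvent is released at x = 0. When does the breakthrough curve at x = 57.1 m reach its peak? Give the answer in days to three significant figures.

For the 1D instantaneous-source solution, setting ∂C/∂t = 0 at fixed x gives v²t² + 2Dt − x² = 0, so t = (√(D² + v²x²) − D)/v².
√(D² + v²x²) = √(0.0109² + 0.258² × 57.1²) = 14.73; v² = 0.066564.
t = (14.73 − 0.0109)/0.066564 = 221 days (vs. the pure-advection estimate x/v = 221 d).

221 days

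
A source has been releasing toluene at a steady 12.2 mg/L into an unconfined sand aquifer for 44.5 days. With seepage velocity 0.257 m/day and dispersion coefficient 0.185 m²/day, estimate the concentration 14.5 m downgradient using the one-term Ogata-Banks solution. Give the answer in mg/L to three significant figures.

2.75 mg/L

For a continuous step input, C/C₀ ≈ ½·erfc((x−vt)/(2√(Dt))).
vt = 0.257 × 44.5 = 11.4365 m and 2√(Dt) = 2√(0.185 × 44.5) = 5.738 m.
Argument (x−vt)/(2√(Dt)) = (14.5 − 11.4365)/5.738 = 0.5339; ½·erfc(0.5339) = 0.2251.
C = 12.2 × 0.2251 = 2.75 mg/L.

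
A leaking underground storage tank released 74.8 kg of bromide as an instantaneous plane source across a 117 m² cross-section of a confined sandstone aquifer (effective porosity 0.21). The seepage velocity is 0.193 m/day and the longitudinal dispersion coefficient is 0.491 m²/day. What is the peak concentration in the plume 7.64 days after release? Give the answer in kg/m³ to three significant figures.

The peak of an instantaneous 1D plume sits at x = vt; there the Gaussian factor is 1 and C_max = M/(n_e·A·√(4πDt)), where n_e·A is the pore area the mass is dissolved in.
√(4πDt) = √(4π × 0.491 × 7.64) = 6.866 m, so C_max = 74.8/(0.21 × 117 × 6.866) = 0.443 kg/m³.

0.443 kg/m³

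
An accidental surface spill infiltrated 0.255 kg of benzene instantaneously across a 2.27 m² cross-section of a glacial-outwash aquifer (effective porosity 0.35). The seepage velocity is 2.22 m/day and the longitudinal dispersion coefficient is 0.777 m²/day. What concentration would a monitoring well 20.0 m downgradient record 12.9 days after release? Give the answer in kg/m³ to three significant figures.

0.00445 kg/m³

For an instantaneous plane source, C(x,t) = M/(n_e·A·√(4πDt)) · exp(−(x−vt)²/(4Dt)), with n_e·A the pore (flow) area.
Plume center vt = 2.22 × 12.9 = 28.638 m, so the well at 20.0 m is 8.638 m upgradient of the peak.
√(4πDt) = 11.22 m, giving peak height M/(n_e·A·√(4πDt)) = 0.255/(0.35 × 2.27 × 11.22) = 0.02861 kg/m³.
(x−vt)²/(4Dt) = (-8.638)²/(4 × 0.777 × 12.9) = 1.861; exp(−1.861) = 0.1555.
C = 0.02861 × 0.1555 = 0.00445 kg/m³.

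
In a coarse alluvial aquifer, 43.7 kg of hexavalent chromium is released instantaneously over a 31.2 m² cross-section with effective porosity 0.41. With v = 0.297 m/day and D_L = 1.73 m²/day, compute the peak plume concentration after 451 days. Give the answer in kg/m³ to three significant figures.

The peak of an instantaneous 1D plume sits at x = vt; there the Gaussian factor is 1 and C_max = M/(n_e·A·√(4πDt)), where n_e·A is the pore area the mass is dissolved in.
√(4πDt) = √(4π × 1.73 × 451) = 99.02 m, so C_max = 43.7/(0.41 × 31.2 × 99.02) = 0.0345 kg/m³.

0.0345 kg/m³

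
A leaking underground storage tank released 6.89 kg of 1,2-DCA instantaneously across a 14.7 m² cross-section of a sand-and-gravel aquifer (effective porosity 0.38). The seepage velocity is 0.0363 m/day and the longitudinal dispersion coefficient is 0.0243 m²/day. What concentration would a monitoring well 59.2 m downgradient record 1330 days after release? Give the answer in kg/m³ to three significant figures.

For an instantaneous plane source, C(x,t) = M/(n_e·A·√(4πDt)) · exp(−(x−vt)²/(4Dt)), with n_e·A the pore (flow) area.
Plume center vt = 0.0363 × 1330 = 48.279 m, so the well at 59.2 m is 10.921 m downgradient of the peak.
√(4πDt) = 20.15 m, giving peak height M/(n_e·A·√(4πDt)) = 6.89/(0.38 × 14.7 × 20.15) = 0.06121 kg/m³.
(x−vt)²/(4Dt) = (10.921)²/(4 × 0.0243 × 1330) = 0.9226; exp(−0.9226) = 0.3975.
C = 0.06121 × 0.3975 = 0.0243 kg/m³.

0.0243 kg/m³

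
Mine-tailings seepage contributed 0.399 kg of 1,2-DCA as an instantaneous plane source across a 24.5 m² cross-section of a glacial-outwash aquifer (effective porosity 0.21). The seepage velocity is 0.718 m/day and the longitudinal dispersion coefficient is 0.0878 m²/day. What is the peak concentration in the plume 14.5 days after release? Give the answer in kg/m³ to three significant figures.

0.0194 kg/m³

The peak of an instantaneous 1D plume sits at x = vt; there the Gaussian factor is 1 and C_max = M/(n_e·A·√(4πDt)), where n_e·A is the pore area the mass is dissolved in.
√(4πDt) = √(4π × 0.0878 × 14.5) = 4.000 m, so C_max = 0.399/(0.21 × 24.5 × 4.000) = 0.0194 kg/m³.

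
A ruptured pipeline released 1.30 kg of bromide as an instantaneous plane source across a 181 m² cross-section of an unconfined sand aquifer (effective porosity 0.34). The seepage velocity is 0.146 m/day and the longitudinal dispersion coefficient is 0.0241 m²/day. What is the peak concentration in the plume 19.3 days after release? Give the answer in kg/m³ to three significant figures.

The peak of an instantaneous 1D plume sits at x = vt; there the Gaussian factor is 1 and C_max = M/(n_e·A·√(4πDt)), where n_e·A is the pore area the mass is dissolved in.
√(4πDt) = √(4π × 0.0241 × 19.3) = 2.418 m, so C_max = 1.30/(0.34 × 181 × 2.418) = 0.00874 kg/m³.

0.00874 kg/m³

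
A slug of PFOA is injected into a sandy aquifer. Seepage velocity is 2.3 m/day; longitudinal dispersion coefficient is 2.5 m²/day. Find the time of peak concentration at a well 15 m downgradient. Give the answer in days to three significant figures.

6.07 days

For the 1D instantaneous-source solution, setting ∂C/∂t = 0 at fixed x gives v²t² + 2Dt − x² = 0, so t = (√(D² + v²x²) − D)/v².
√(D² + v²x²) = √(2.5² + 2.3² × 15²) = 34.59; v² = 5.29.
t = (34.59 − 2.5)/5.29 = 6.07 days (vs. the pure-advection estimate x/v = 6.52 d).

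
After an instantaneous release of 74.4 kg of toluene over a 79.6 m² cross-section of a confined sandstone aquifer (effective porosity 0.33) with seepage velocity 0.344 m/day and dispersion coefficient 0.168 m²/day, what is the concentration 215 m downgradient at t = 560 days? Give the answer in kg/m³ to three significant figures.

For an instantaneous plane source, C(x,t) = M/(n_e·A·√(4πDt)) · exp(−(x−vt)²/(4Dt)), with n_e·A the pore (flow) area.
Plume center vt = 0.344 × 560 = 192.64 m, so the well at 215 m is 22.36 m downgradient of the peak.
√(4πDt) = 34.38 m, giving peak height M/(n_e·A·√(4πDt)) = 74.4/(0.33 × 79.6 × 34.38) = 0.08238 kg/m³.
(x−vt)²/(4Dt) = (22.36)²/(4 × 0.168 × 560) = 1.329; exp(−1.329) = 0.2647.
C = 0.08238 × 0.2647 = 0.0218 kg/m³.

0.0218 kg/m³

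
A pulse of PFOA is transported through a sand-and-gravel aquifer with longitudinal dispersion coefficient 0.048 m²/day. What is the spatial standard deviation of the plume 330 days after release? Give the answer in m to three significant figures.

5.63 m

Dispersive spreading gives a Gaussian with σ² = 2Dt; advection only shifts the center.
σ = √(2 × 0.048 × 330) = 5.63 m.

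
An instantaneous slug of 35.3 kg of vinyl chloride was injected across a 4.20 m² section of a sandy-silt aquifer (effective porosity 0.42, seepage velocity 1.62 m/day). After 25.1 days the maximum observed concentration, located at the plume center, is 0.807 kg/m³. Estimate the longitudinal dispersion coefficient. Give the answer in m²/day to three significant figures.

At the plume center C_max = M/(n_e·A·√(4πDt)), so D = M²/(4πt·(n_e·A·C_max)²).
n_e·A·C_max = 0.42 × 4.20 × 0.807 = 1.424 kg/m.
D = 35.3²/(4π × 25.1 × 1.424²) = 1.95 m²/day.

1.95 m²/day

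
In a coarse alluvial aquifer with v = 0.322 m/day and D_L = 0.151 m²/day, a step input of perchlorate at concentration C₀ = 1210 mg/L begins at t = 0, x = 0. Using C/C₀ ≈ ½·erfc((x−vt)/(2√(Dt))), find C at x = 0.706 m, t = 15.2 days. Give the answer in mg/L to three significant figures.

1180 mg/L

For a continuous step input, C/C₀ ≈ ½·erfc((x−vt)/(2√(Dt))).
vt = 0.322 × 15.2 = 4.8944 m and 2√(Dt) = 2√(0.151 × 15.2) = 3.030 m.
Argument (x−vt)/(2√(Dt)) = (0.706 − 4.8944)/3.030 = -1.382; ½·erfc(-1.382) = 0.9747.
C = 1210 × 0.9747 = 1180 mg/L.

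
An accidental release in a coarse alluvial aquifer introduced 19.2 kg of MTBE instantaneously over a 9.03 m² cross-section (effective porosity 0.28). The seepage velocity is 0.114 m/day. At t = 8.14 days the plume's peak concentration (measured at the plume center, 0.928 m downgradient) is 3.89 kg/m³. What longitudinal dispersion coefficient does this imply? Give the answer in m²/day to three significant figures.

0.0373 m²/day

At the plume center C_max = M/(n_e·A·√(4πDt)), so D = M²/(4πt·(n_e·A·C_max)²).
n_e·A·C_max = 0.28 × 9.03 × 3.89 = 9.835 kg/m.
D = 19.2²/(4π × 8.14 × 9.835²) = 0.0373 m²/day.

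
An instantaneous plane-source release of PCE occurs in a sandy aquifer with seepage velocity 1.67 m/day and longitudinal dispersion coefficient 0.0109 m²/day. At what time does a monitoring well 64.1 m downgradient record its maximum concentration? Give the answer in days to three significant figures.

For the 1D instantaneous-source solution, setting ∂C/∂t = 0 at fixed x gives v²t² + 2Dt − x² = 0, so t = (√(D² + v²x²) − D)/v².
√(D² + v²x²) = √(0.0109² + 1.67² × 64.1²) = 107.0; v² = 2.7889.
t = (107.0 − 0.0109)/2.7889 = 38.4 days (vs. the pure-advection estimate x/v = 38.4 d).

38.4 days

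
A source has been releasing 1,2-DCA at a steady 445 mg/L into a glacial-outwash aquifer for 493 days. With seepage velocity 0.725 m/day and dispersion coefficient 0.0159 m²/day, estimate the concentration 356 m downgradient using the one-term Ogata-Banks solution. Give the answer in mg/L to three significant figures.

285 mg/L

For a continuous step input, C/C₀ ≈ ½·erfc((x−vt)/(2√(Dt))).
vt = 0.725 × 493 = 357.425 m and 2√(Dt) = 2√(0.0159 × 493) = 5.600 m.
Argument (x−vt)/(2√(Dt)) = (356 − 357.425)/5.600 = -0.2545; ½·erfc(-0.2545) = 0.6405.
C = 445 × 0.6405 = 285 mg/L.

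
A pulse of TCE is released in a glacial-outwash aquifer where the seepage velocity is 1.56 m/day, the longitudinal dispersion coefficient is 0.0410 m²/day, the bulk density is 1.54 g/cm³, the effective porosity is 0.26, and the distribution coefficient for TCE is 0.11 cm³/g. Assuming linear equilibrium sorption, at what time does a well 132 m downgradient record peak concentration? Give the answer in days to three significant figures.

Retardation factor R = 1 + ρ_b·K_d/n = 1 + 1.54 × 0.11/0.26 = 1.652.
Sorption retards both mechanisms: v_R = v/R = 0.9443 m/day, D_R = D/R = 0.02482 m²/day.
Peak time from v_R²t² + 2D_R t − x² = 0: t = (√(D_R² + v_R²x²) − D_R)/v_R².
√(D_R² + v_R²x²) = √(0.02482² + 0.9443² × 132²) = 124.6; v_R² = 0.8917.
t = (124.6 − 0.02482)/0.8917 = 140 days.

140 days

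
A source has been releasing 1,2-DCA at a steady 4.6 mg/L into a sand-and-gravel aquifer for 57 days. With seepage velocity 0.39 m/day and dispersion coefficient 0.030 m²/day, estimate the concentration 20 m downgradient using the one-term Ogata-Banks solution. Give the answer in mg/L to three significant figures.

For a continuous step input, C/C₀ ≈ ½·erfc((x−vt)/(2√(Dt))).
vt = 0.39 × 57 = 22.23 m and 2√(Dt) = 2√(0.030 × 57) = 2.615 m.
Argument (x−vt)/(2√(Dt)) = (20 − 22.23)/2.615 = -0.8528; ½·erfc(-0.8528) = 0.8861.
C = 4.6 × 0.8861 = 4.08 mg/L.

4.08 mg/L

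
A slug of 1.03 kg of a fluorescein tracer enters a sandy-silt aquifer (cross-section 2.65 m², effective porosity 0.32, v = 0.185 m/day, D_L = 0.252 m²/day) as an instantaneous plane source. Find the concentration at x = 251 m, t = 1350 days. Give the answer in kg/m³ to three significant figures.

0.0186 kg/m³

For an instantaneous plane source, C(x,t) = M/(n_e·A·√(4πDt)) · exp(−(x−vt)²/(4Dt)), with n_e·A the pore (flow) area.
Plume center vt = 0.185 × 1350 = 249.75 m, so the well at 251 m is 1.25 m downgradient of the peak.
√(4πDt) = 65.38 m, giving peak height M/(n_e·A·√(4πDt)) = 1.03/(0.32 × 2.65 × 65.38) = 0.01858 kg/m³.
(x−vt)²/(4Dt) = (1.25)²/(4 × 0.252 × 1350) = 0.001148; exp(−0.001148) = 0.9989.
C = 0.01858 × 0.9989 = 0.0186 kg/m³.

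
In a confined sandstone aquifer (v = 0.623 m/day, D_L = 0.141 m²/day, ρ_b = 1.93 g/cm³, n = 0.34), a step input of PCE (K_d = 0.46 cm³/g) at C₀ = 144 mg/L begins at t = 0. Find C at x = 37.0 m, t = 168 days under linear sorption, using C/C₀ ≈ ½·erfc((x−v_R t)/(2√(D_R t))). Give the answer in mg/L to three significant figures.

1.94 mg/L

Retardation factor R = 1 + ρ_b·K_d/n = 1 + 1.93 × 0.46/0.34 = 3.611.
Sorption retards both mechanisms: v_R = v/R = 0.1725 m/day, D_R = D/R = 0.03905 m²/day.
v_R·t = 0.1725 × 168 = 28.98 m; 2√(D_R t) = 5.123 m; argument = (37.0 − 28.98)/5.123 = 1.565.
C = C₀ × ½·erfc(1.565) = 144 × 0.01344 = 1.94 mg/L.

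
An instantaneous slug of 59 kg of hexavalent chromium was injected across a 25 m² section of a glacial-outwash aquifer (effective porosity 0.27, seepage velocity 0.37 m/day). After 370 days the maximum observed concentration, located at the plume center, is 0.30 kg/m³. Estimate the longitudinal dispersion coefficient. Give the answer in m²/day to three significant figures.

At the plume center C_max = M/(n_e·A·√(4πDt)), so D = M²/(4πt·(n_e·A·C_max)²).
n_e·A·C_max = 0.27 × 25 × 0.30 = 2.025 kg/m.
D = 59²/(4π × 370 × 2.025²) = 0.183 m²/day.

0.183 m²/day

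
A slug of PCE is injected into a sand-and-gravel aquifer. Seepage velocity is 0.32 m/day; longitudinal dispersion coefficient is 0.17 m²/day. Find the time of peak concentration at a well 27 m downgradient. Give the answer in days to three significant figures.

For the 1D instantaneous-source solution, setting ∂C/∂t = 0 at fixed x gives v²t² + 2Dt − x² = 0, so t = (√(D² + v²x²) − D)/v².
√(D² + v²x²) = √(0.17² + 0.32² × 27²) = 8.642; v² = 0.1024.
t = (8.642 − 0.17)/0.1024 = 82.7 days (vs. the pure-advection estimate x/v = 84.4 d).

82.7 days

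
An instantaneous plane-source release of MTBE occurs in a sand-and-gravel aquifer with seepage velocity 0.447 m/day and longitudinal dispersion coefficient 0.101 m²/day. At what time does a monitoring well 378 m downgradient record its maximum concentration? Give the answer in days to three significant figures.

845 days

For the 1D instantaneous-source solution, setting ∂C/∂t = 0 at fixed x gives v²t² + 2Dt − x² = 0, so t = (√(D² + v²x²) − D)/v².
√(D² + v²x²) = √(0.101² + 0.447² × 378²) = 169.0; v² = 0.199809.
t = (169.0 − 0.101)/0.199809 = 845 days (vs. the pure-advection estimate x/v = 846 d).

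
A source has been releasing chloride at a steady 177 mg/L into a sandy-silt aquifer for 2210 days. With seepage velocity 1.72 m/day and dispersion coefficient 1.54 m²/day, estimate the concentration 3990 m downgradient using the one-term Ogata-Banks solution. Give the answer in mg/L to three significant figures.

For a continuous step input, C/C₀ ≈ ½·erfc((x−vt)/(2√(Dt))).
vt = 1.72 × 2210 = 3801.2 m and 2√(Dt) = 2√(1.54 × 2210) = 116.7 m.
Argument (x−vt)/(2√(Dt)) = (3990 − 3801.2)/116.7 = 1.618; ½·erfc(1.618) = 0.01106.
C = 177 × 0.01106 = 1.96 mg/L.

1.96 mg/L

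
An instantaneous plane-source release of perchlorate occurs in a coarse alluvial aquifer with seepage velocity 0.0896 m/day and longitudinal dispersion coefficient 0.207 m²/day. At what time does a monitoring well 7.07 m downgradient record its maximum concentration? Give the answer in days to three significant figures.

57.2 days

For the 1D instantaneous-source solution, setting ∂C/∂t = 0 at fixed x gives v²t² + 2Dt − x² = 0, so t = (√(D² + v²x²) − D)/v².
√(D² + v²x²) = √(0.207² + 0.0896² × 7.07²) = 0.6664; v² = 0.00802816.
t = (0.6664 − 0.207)/0.00802816 = 57.2 days (vs. the pure-advection estimate x/v = 78.9 d).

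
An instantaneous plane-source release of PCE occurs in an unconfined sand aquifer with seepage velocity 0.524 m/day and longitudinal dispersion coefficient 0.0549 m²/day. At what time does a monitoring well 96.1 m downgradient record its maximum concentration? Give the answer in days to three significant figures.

For the 1D instantaneous-source solution, setting ∂C/∂t = 0 at fixed x gives v²t² + 2Dt − x² = 0, so t = (√(D² + v²x²) − D)/v².
√(D² + v²x²) = √(0.0549² + 0.524² × 96.1²) = 50.36; v² = 0.274576.
t = (50.36 − 0.0549)/0.274576 = 183 days (vs. the pure-advection estimate x/v = 183 d).

183 days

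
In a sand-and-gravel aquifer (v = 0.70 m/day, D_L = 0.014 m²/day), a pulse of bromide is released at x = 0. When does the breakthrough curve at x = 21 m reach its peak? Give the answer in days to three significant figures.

30.0 days

For the 1D instantaneous-source solution, setting ∂C/∂t = 0 at fixed x gives v²t² + 2Dt − x² = 0, so t = (√(D² + v²x²) − D)/v².
√(D² + v²x²) = √(0.014² + 0.70² × 21²) = 14.70; v² = 0.49.
t = (14.70 − 0.014)/0.49 = 30.0 days (vs. the pure-advection estimate x/v = 30.0 d).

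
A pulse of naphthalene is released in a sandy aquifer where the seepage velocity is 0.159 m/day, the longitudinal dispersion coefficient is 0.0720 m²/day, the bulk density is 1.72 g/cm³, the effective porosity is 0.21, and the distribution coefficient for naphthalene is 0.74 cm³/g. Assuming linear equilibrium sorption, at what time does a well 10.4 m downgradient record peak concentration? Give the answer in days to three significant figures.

Retardation factor R = 1 + ρ_b·K_d/n = 1 + 1.72 × 0.74/0.21 = 7.061.
Sorption retards both mechanisms: v_R = v/R = 0.02252 m/day, D_R = D/R = 0.01020 m²/day.
Peak time from v_R²t² + 2D_R t − x² = 0: t = (√(D_R² + v_R²x²) − D_R)/v_R².
√(D_R² + v_R²x²) = √(0.01020² + 0.02252² × 10.4²) = 0.2344; v_R² = 0.0005072.
t = (0.2344 − 0.01020)/0.0005072 = 442 days.

442 days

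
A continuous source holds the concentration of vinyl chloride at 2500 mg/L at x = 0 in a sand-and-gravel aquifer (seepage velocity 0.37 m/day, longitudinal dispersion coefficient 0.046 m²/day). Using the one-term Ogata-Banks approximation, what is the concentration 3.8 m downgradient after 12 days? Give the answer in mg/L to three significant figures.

1820 mg/L

For a continuous step input, C/C₀ ≈ ½·erfc((x−vt)/(2√(Dt))).
vt = 0.37 × 12 = 4.44 m and 2√(Dt) = 2√(0.046 × 12) = 1.486 m.
Argument (x−vt)/(2√(Dt)) = (3.8 − 4.44)/1.486 = -0.4307; ½·erfc(-0.4307) = 0.7288.
C = 2500 × 0.7288 = 1820 mg/L.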